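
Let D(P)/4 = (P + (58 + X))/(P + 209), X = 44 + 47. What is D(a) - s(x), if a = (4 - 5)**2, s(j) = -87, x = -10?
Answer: 629/7 ≈ 89.857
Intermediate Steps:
X = 91
a = 1 (a = (-1)**2 = 1)
D(P) = 4*(149 + P)/(209 + P) (D(P) = 4*((P + (58 + 91))/(P + 209)) = 4*((P + 149)/(209 + P)) = 4*((149 + P)/(209 + P)) = 4*(149 + P)/(209 + P))
D(a) - s(x) = 4*(149 + 1)/(209 + 1) - 1*(-87) = 4*150/210 + 87 = 4*(1/210)*150 + 87 = 20/7 + 87 = 629/7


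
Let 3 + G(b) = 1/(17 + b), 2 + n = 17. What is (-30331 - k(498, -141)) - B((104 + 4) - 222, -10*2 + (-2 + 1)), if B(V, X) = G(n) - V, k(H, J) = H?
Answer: -990081/32 ≈ -30940.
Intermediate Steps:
n = 15 (n = -2 + 17 = 15)
G(b) = -3 + 1/(17 + b)
B(V, X) = -95/32 - V (B(V, X) = (-50 - 3*15)/(17 + 15) - V = (-50 - 45)/32 - V = (1/32)*(-95) - V = -95/32 - V)
(-30331 - k(498, -141)) - B((104 + 4) - 222, -10*2 + (-2 + 1)) = (-30331 - 1*498) - (-95/32 - ((104 + 4) - 222)) = (-30331 - 498) - (-95/32 - (108 - 222)) = -30829 - (-95/32 - 1*(-114)) = -30829 - (-95/32 + 114) = -30829 - 1*3553/32 = -30829 - 3553/32 = -990081/32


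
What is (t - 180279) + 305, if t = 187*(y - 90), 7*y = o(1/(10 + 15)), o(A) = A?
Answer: -34440513/175 ≈ -1.9680e+5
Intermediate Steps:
y = 1/175 (y = 1/(7*(10 + 15)) = (1/7)/25 = (1/7)*(1/25) = 1/175 ≈ 0.0057143)
t = -2945063/175 (t = 187*(1/175 - 90) = 187*(-15749/175) = -2945063/175 ≈ -16829.)
(t - 180279) + 305 = (-2945063/175 - 180279) + 305 = -34493888/175 + 305 = -34440513/175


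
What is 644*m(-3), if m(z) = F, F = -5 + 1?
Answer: -2576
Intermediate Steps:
F = -4
m(z) = -4
644*m(-3) = 644*(-4) = -2576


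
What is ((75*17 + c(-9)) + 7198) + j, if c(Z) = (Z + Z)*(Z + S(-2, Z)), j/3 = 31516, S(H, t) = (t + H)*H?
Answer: 102787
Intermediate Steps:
S(H, t) = H*(H + t) (S(H, t) = (H + t)*H = H*(H + t))
j = 94548 (j = 3*31516 = 94548)
c(Z) = 2*Z*(4 - Z) (c(Z) = (Z + Z)*(Z - 2*(-2 + Z)) = (2*Z)*(Z + (4 - 2*Z)) = (2*Z)*(4 - Z) = 2*Z*(4 - Z))
((75*17 + c(-9)) + 7198) + j = ((75*17 + 2*(-9)*(4 - 1*(-9))) + 7198) + 94548 = ((1275 + 2*(-9)*(4 + 9)) + 7198) + 94548 = ((1275 + 2*(-9)*13) + 7198) + 94548 = ((1275 - 234) + 7198) + 94548 = (1041 + 7198) + 94548 = 8239 + 94548 = 102787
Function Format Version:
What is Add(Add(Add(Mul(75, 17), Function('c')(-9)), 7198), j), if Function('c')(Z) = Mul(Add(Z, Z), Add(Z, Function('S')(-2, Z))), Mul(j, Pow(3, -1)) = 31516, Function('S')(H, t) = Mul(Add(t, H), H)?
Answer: 102787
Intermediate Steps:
Function('S')(H, t) = Mul(H, Add(H, t)) (Function('S')(H, t) = Mul(Add(H, t), H) = Mul(H, Add(H, t)))
j = 94548 (j = Mul(3, 31516) = 94548)
Function('c')(Z) = Mul(2, Z, Add(4, Mul(-1, Z))) (Function('c')(Z) = Mul(Add(Z, Z), Add(Z, Mul(-2, Add(-2, Z)))) = Mul(Mul(2, Z), Add(Z, Add(4, Mul(-2, Z)))) = Mul(Mul(2, Z), Add(4, Mul(-1, Z))) = Mul(2, Z, Add(4, Mul(-1, Z))))
Add(Add(Add(Mul(75, 17), Function('c')(-9)), 7198), j) = Add(Add(Add(Mul(75, 17), Mul(2, -9, Add(4, Mul(-1, -9)))), 7198), 94548) = Add(Add(Add(1275, Mul(2, -9, Add(4, 9))), 7198), 94548) = Add(Add(Add(1275, Mul(2, -9, 13)), 7198), 94548) = Add(Add(Add(1275, -234), 7198), 94548) = Add(Add(1041, 7198), 94548) = Add(8239, 94548) = 102787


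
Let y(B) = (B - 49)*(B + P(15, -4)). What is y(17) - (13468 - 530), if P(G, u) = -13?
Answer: -13066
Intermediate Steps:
y(B) = (-49 + B)*(-13 + B) (y(B) = (B - 49)*(B - 13) = (-49 + B)*(-13 + B))
y(17) - (13468 - 530) = (637 + 17² - 62*17) - (13468 - 530) = (637 + 289 - 1054) - 1*12938 = -128 - 12938 = -13066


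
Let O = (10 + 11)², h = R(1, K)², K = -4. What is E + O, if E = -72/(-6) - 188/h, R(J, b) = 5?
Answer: 11137/25 ≈ 445.48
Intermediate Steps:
h = 25 (h = 5² = 25)
O = 441 (O = 21² = 441)
E = 112/25 (E = -72/(-6) - 188/25 = -72*(-⅙) - 188*1/25 = 12 - 188/25 = 112/25 ≈ 4.4800)
E + O = 112/25 + 441 = 11137/25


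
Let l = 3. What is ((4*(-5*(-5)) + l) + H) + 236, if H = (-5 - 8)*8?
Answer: 235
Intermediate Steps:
H = -104 (H = -13*8 = -104)
((4*(-5*(-5)) + l) + H) + 236 = ((4*(-5*(-5)) + 3) - 104) + 236 = ((4*25 + 3) - 104) + 236 = ((100 + 3) - 104) + 236 = (103 - 104) + 236 = -1 + 236 = 235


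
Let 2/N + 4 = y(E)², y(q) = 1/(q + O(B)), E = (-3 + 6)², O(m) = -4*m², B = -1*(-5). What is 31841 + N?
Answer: 1054652881/33123 ≈ 31841.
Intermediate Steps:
B = 5
E = 9 (E = 3² = 9)
y(q) = 1/(-100 + q) (y(q) = 1/(q - 4*5²) = 1/(q - 4*25) = 1/(q - 100) = 1/(-100 + q))
N = -16562/33123 (N = 2/(-4 + (1/(-100 + 9))²) = 2/(-4 + (1/(-91))²) = 2/(-4 + (-1/91)²) = 2/(-4 + 1/8281) = 2/(-33123/8281) = 2*(-8281/33123) = -16562/33123 ≈ -0.50002)
31841 + N = 31841 - 16562/33123 = 1054652881/33123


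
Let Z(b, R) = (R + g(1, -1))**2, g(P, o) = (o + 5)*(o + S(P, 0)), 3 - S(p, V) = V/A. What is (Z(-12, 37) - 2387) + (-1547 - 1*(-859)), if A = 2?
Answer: -1050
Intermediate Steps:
S(p, V) = 3 - V/2
g(P, o) = (3 + o)*(5 + o) (g(P, o) = (o + 5)*(o + (3 - 1/2*0)) = (5 + o)*(o + (3 + 0)) = (5 + o)*(o + 3) = (5 + o)*(3 + o) = (3 + o)*(5 + o))
Z(b, R) = (8 + R)**2 (Z(b, R) = (R + (15 + (-1)**2 + 8*(-1)))**2 = (R + (15 + 1 - 8))**2 = (R + 8)**2 = (8 + R)**2)
(Z(-12, 37) - 2387) + (-1547 - 1*(-859)) = ((8 + 37)**2 - 2387) + (-1547 - 1*(-859)) = (45**2 - 2387) + (-1547 + 859) = (2025 - 2387) - 688 = -362 - 688 = -1050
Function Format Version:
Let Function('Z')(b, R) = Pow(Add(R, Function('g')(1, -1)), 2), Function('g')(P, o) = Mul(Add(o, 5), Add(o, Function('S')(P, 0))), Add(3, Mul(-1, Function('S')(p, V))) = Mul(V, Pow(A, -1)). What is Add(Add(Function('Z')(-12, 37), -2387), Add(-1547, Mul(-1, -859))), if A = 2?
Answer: -1050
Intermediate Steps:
Function('S')(p, V) = Add(3, Mul(Rational(-1, 2), V)) (Function('S')(p, V) = Add(3, Mul(-1, Mul(V, Pow(2, -1)))) = Add(3, Mul(-1, Mul(V, Rational(1, 2)))) = Add(3, Mul(-1, Mul(Rational(1, 2), V))) = Add(3, Mul(Rational(-1, 2), V)))
Function('g')(P, o) = Mul(Add(3, o), Add(5, o)) (Function('g')(P, o) = Mul(Add(o, 5), Add(o, Add(3, Mul(Rational(-1, 2), 0)))) = Mul(Add(5, o), Add(o, Add(3, 0))) = Mul(Add(5, o), Add(o, 3)) = Mul(Add(5, o), Add(3, o)) = Mul(Add(3, o), Add(5, o)))
Function('Z')(b, R) = Pow(Add(8, R), 2) (Function('Z')(b, R) = Pow(Add(R, Add(15, Pow(-1, 2), Mul(8, -1))), 2) = Pow(Add(R, Add(15, 1, -8)), 2) = Pow(Add(R, 8), 2) = Pow(Add(8, R), 2))
Add(Add(Function('Z')(-12, 37), -2387), Add(-1547, Mul(-1, -859))) = Add(Add(Pow(Add(8, 37), 2), -2387), Add(-1547, Mul(-1, -859))) = Add(Add(Pow(45, 2), -2387), Add(-1547, 859)) = Add(Add(2025, -2387), -688) = Add(-362, -688) = -1050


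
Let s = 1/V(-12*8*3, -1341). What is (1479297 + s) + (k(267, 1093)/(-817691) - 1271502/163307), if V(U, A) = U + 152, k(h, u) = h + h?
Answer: 26864948671310982047/18160714322632 ≈ 1.4793e+6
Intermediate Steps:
k(h, u) = 2*h
V(U, A) = 152 + U
s = -1/136 (s = 1/(152 - 12*8*3) = 1/(152 - 96*3) = 1/(152 - 288) = 1/(-136) = -1/136 ≈ -0.0073529)
(1479297 + s) + (k(267, 1093)/(-817691) - 1271502/163307) = (1479297 - 1/136) + ((2*267)/(-817691) - 1271502/163307) = 201184391/136 + (534*(-1/817691) - 1271502*1/163307) = 201184391/136 + (-534/817691 - 1271502/163307) = 201184391/136 - 1039782947820/133534664137 = 26864948671310982047/18160714322632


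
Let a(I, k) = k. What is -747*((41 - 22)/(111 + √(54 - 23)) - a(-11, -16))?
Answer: -148465503/12290 + 14193*√31/12290 ≈ -12074.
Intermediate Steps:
-747*((41 - 22)/(111 + √(54 - 23)) - a(-11, -16)) = -747*((41 - 22)/(111 + √(54 - 23)) - 1*(-16)) = -747*(19/(111 + √31) + 16) = -747*(16 + 19/(111 + √31)) = -11952 - 14193/(111 + √31)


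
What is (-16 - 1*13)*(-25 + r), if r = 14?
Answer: 319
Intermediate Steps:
(-16 - 1*13)*(-25 + r) = (-16 - 1*13)*(-25 + 14) = (-16 - 13)*(-11) = -29*(-11) = 319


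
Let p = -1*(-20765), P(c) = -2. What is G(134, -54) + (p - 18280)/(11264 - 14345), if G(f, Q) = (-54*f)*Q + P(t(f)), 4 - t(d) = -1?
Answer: 1203873617/3081 ≈ 3.9074e+5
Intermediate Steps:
t(d) = 5 (t(d) = 4 - 1*(-1) = 4 + 1 = 5)
p = 20765
G(f, Q) = -2 - 54*Q*f (G(f, Q) = (-54*f)*Q - 2 = -54*Q*f - 2 = -2 - 54*Q*f)
G(134, -54) + (p - 18280)/(11264 - 14345) = (-2 - 54*(-54)*134) + (20765 - 18280)/(11264 - 14345) = (-2 + 390744) + 2485/(-3081) = 390742 + 2485*(-1/3081) = 390742 - 2485/3081 = 1203873617/3081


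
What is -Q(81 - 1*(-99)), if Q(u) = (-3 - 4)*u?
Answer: 1260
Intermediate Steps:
Q(u) = -7*u
-Q(81 - 1*(-99)) = -(-7)*(81 - 1*(-99)) = -(-7)*(81 + 99) = -(-7)*180 = -1*(-1260) = 1260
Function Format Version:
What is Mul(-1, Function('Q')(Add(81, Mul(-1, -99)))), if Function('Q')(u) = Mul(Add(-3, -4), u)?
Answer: 1260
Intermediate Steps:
Function('Q')(u) = Mul(-7, u)
Mul(-1, Function('Q')(Add(81, Mul(-1, -99)))) = Mul(-1, Mul(-7, Add(81, Mul(-1, -99)))) = Mul(-1, Mul(-7, Add(81, 99))) = Mul(-1, Mul(-7, 180)) = Mul(-1, -1260) = 1260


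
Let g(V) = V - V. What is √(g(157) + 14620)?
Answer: 2*√3655 ≈ 120.91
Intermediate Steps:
g(V) = 0
√(g(157) + 14620) = √(0 + 14620) = √14620 = 2*√3655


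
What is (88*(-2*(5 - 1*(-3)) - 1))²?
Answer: 2238016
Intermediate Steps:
(88*(-2*(5 - 1*(-3)) - 1))² = (88*(-2*(5 + 3) - 1))² = (88*(-2*8 - 1))² = (88*(-16 - 1))² = (88*(-17))² = (-1496)² = 2238016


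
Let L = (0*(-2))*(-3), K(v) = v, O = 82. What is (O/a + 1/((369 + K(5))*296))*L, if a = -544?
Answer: 0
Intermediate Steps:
L = 0 (L = 0*(-3) = 0)
(O/a + 1/((369 + K(5))*296))*L = (82/(-544) + 1/((369 + 5)*296))*0 = (82*(-1/544) + (1/296)/374)*0 = (-41/272 + (1/374)*(1/296))*0 = (-41/272 + 1/110704)*0 = -8343/55352*0 = 0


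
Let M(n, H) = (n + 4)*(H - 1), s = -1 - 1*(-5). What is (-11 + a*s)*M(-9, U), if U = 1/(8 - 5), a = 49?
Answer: 1850/3 ≈ 616.67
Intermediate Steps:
s = 4 (s = -1 + 5 = 4)
U = 1/3 ≈ 0.33333
M(n, H) = (-1 + H)*(4 + n) (M(n, H) = (4 + n)*(-1 + H) = (-1 + H)*(4 + n))
(-11 + a*s)*M(-9, U) = (-11 + 49*4)*(-4 - 1*(-9) + 4*(1/3) + (1/3)*(-9)) = (-11 + 196)*(-4 + 9 + 4/3 - 3) = 185*(10/3) = 1850/3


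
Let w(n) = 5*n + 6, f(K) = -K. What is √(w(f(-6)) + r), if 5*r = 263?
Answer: √2215/5 ≈ 9.4128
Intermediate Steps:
r = 263/5 (r = (⅕)*263 = 263/5 ≈ 52.600)
w(n) = 6 + 5*n
√(w(f(-6)) + r) = √((6 + 5*(-1*(-6))) + 263/5) = √((6 + 5*6) + 263/5) = √((6 + 30) + 263/5) = √(36 + 263/5) = √(443/5) = √2215/5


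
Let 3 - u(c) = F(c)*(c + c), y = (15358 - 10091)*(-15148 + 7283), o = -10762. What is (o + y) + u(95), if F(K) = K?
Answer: -41453764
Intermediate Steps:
y = -41424955 (y = 5267*(-7865) = -41424955)
u(c) = 3 - 2*c² (u(c) = 3 - c*(c + c) = 3 - c*2*c = 3 - 2*c²)
(o + y) + u(95) = (-10762 - 41424955) + (3 - 2*95²) = -41435717 + (3 - 2*9025) = -41435717 + (3 - 18050) = -41435717 - 18047 = -41453764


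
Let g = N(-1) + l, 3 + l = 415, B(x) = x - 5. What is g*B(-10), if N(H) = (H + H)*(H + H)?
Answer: -6240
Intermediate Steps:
B(x) = -5 + x
N(H) = 4*H² (N(H) = (2*H)*(2*H) = 4*H²)
l = 412 (l = -3 + 415 = 412)
g = 416 (g = 4*(-1)² + 412 = 4*1 + 412 = 4 + 412 = 416)
g*B(-10) = 416*(-5 - 10) = 416*(-15) = -6240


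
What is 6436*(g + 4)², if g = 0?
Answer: 102976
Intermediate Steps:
6436*(g + 4)² = 6436*(0 + 4)² = 6436*4² = 6436*16 = 102976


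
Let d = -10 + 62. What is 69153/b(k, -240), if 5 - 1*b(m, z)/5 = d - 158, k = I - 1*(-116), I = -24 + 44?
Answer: 623/5 ≈ 124.60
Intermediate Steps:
I = 20
d = 52
k = 136 (k = 20 - 1*(-116) = 20 + 116 = 136)
b(m, z) = 555 (b(m, z) = 25 - 5*(52 - 158) = 25 - 5*(-106) = 25 + 530 = 555)
69153/b(k, -240) = 69153/555 = 69153*(1/555) = 623/5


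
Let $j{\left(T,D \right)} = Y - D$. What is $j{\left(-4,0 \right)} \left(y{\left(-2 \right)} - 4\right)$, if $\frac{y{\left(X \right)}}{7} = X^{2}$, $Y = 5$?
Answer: $120$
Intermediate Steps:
$j{\left(T,D \right)} = 5 - D$
$y{\left(X \right)} = 7 X^{2}$
$j{\left(-4,0 \right)} \left(y{\left(-2 \right)} - 4\right) = \left(5 - 0\right) \left(7 \left(-2\right)^{2} - 4\right) = \left(5 + 0\right) \left(7 \cdot 4 - 4\right) = 5 \left(28 - 4\right) = 5 \cdot 24 = 120$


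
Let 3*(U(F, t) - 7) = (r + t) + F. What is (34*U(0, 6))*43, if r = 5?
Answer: 46784/3 ≈ 15595.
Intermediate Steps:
U(F, t) = 26/3 + F/3 + t/3 (U(F, t) = 7 + ((5 + t) + F)/3 = 7 + (5 + F + t)/3 = 7 + (5/3 + F/3 + t/3) = 26/3 + F/3 + t/3)
(34*U(0, 6))*43 = (34*(26/3 + (1/3)*0 + (1/3)*6))*43 = (34*(26/3 + 0 + 2))*43 = (34*(32/3))*43 = (1088/3)*43 = 46784/3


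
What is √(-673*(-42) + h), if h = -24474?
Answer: 4*√237 ≈ 61.579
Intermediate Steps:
√(-673*(-42) + h) = √(-673*(-42) - 24474) = √(28266 - 24474) = √3792 = 4*√237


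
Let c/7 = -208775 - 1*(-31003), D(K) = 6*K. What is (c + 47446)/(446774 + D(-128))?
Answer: -598479/223003 ≈ -2.6837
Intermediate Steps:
c = -1244404 (c = 7*(-208775 - 1*(-31003)) = 7*(-208775 + 31003) = 7*(-177772) = -1244404)
(c + 47446)/(446774 + D(-128)) = (-1244404 + 47446)/(446774 + 6*(-128)) = -1196958/(446774 - 768) = -1196958/446006 = -1196958*1/446006 = -598479/223003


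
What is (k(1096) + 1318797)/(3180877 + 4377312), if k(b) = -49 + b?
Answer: 1319844/7558189 ≈ 0.17462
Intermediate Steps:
(k(1096) + 1318797)/(3180877 + 4377312) = ((-49 + 1096) + 1318797)/(3180877 + 4377312) = (1047 + 1318797)/7558189 = 1319844*(1/7558189) = 1319844/7558189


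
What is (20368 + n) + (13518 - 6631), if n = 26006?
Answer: 53261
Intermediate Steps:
(20368 + n) + (13518 - 6631) = (20368 + 26006) + (13518 - 6631) = 46374 + 6887 = 53261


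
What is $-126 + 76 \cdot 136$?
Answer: $10210$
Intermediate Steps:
$-126 + 76 \cdot 136 = -126 + 10336 = 10210$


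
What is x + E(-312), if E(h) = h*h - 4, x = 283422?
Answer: 380762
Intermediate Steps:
E(h) = -4 + h² (E(h) = h² - 4 = -4 + h²)
x + E(-312) = 283422 + (-4 + (-312)²) = 283422 + (-4 + 97344) = 283422 + 97340 = 380762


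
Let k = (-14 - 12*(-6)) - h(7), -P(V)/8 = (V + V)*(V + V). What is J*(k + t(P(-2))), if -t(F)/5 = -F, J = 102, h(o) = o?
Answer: -60078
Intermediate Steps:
P(V) = -32*V**2 (P(V) = -8*(V + V)*(V + V) = -8*2*V*2*V = -32*V**2)
k = 51 (k = (-14 - 12*(-6)) - 1*7 = (-14 + 72) - 7 = 58 - 7 = 51)
t(F) = 5*F (t(F) = -(-5)*F = 5*F)
J*(k + t(P(-2))) = 102*(51 + 5*(-32*(-2)**2)) = 102*(51 + 5*(-32*4)) = 102*(51 + 5*(-128)) = 102*(51 - 640) = 102*(-589) = -60078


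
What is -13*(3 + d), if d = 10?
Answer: -169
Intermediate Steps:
-13*(3 + d) = -13*(3 + 10) = -13*13 = -169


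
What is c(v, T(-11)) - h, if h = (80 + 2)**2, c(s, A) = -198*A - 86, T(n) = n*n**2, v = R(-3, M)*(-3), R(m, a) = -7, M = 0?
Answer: 256728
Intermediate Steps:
v = 21 (v = -7*(-3) = 21)
T(n) = n**3
c(s, A) = -86 - 198*A
h = 6724 (h = 82**2 = 6724)
c(v, T(-11)) - h = (-86 - 198*(-11)**3) - 1*6724 = (-86 - 198*(-1331)) - 6724 = (-86 + 263538) - 6724 = 263452 - 6724 = 256728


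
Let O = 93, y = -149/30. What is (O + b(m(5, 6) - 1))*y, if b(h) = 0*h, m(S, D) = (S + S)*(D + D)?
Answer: -4619/10 ≈ -461.90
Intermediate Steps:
m(S, D) = 4*D*S (m(S, D) = (2*S)*(2*D) = 4*D*S)
b(h) = 0
y = -149/30 (y = -149*1/30 = -149/30 ≈ -4.9667)
(O + b(m(5, 6) - 1))*y = (93 + 0)*(-149/30) = 93*(-149/30) = -4619/10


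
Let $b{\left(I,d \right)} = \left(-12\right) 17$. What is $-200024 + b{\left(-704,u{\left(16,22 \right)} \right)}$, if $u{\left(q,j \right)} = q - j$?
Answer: $-200228$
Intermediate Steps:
$b{\left(I,d \right)} = -204$
$-200024 + b{\left(-704,u{\left(16,22 \right)} \right)} = -200024 - 204 = -200228$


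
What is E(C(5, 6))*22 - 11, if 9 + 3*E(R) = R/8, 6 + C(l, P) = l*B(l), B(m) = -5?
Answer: -1265/12 ≈ -105.42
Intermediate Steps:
C(l, P) = -6 - 5*l (C(l, P) = -6 + l*(-5) = -6 - 5*l)
E(R) = -3 + R/24 (E(R) = -3 + (R/8)/3 = -3 + R/24)
E(C(5, 6))*22 - 11 = (-3 + (-6 - 5*5)/24)*22 - 11 = (-3 + (-6 - 25)/24)*22 - 11 = (-3 + (1/24)*(-31))*22 - 11 = (-3 - 31/24)*22 - 11 = -103/24*22 - 11 = -1133/12 - 11 = -1265/12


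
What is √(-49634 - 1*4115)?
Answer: I*√53749 ≈ 231.84*I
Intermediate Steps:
√(-49634 - 1*4115) = √(-49634 - 4115) = √(-53749) = I*√53749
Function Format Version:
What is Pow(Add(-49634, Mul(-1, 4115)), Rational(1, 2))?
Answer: Mul(I, Pow(53749, Rational(1, 2))) ≈ Mul(231.84, I)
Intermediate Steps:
Pow(Add(-49634, Mul(-1, 4115)), Rational(1, 2)) = Pow(Add(-49634, -4115), Rational(1, 2)) = Pow(-53749, Rational(1, 2)) = Mul(I, Pow(53749, Rational(1, 2)))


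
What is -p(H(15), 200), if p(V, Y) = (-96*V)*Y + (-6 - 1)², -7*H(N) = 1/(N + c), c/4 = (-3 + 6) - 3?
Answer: -1623/7 ≈ -231.86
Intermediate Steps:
c = 0 (c = 4*((-3 + 6) - 3) = 4*(3 - 3) = 4*0 = 0)
H(N) = -1/(7*N) (H(N) = -1/(7*(N + 0)) = -1/(7*N))
p(V, Y) = 49 - 96*V*Y (p(V, Y) = -96*V*Y + (-7)² = -96*V*Y + 49 = 49 - 96*V*Y)
-p(H(15), 200) = -(49 - 96*(-⅐/15)*200) = -(49 - 96*(-⅐*1/15)*200) = -(49 - 96*(-1/105)*200) = -(49 + 1280/7) = -1*1623/7 = -1623/7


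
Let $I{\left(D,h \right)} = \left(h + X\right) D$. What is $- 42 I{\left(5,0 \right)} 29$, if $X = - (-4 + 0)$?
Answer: $-24360$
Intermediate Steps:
$X = 4$ ($X = \left(-1\right) \left(-4\right) = 4$)
$I{\left(D,h \right)} = D \left(4 + h\right)$ ($I{\left(D,h \right)} = \left(h + 4\right) D = \left(4 + h\right) D = D \left(4 + h\right)$)
$- 42 I{\left(5,0 \right)} 29 = - 42 \cdot 5 \left(4 + 0\right) 29 = - 42 \cdot 5 \cdot 4 \cdot 29 = \left(-42\right) 20 \cdot 29 = \left(-840\right) 29 = -24360$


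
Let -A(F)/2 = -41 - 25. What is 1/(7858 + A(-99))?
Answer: 1/7990 ≈ 0.00012516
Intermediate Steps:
A(F) = 132 (A(F) = -2*(-41 - 25) = -2*(-66) = 132)
1/(7858 + A(-99)) = 1/(7858 + 132) = 1/7990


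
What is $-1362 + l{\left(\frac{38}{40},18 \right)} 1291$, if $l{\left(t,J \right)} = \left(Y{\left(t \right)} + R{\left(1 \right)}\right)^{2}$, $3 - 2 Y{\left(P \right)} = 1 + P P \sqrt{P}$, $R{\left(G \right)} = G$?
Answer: $\frac{51862243809}{12800000} - \frac{466051 \sqrt{95}}{2000} \approx 1780.5$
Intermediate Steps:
$Y{\left(P \right)} = 1 - \frac{P^{\frac{5}{2}}}{2}$ ($Y{\left(P \right)} = \frac{3}{2} - \frac{1 + P P \sqrt{P}}{2} = \frac{3}{2} - \frac{1 + P P^{\frac{3}{2}}}{2} = \frac{3}{2} - \frac{1 + P^{\frac{5}{2}}}{2} = \frac{3}{2} - \left(\frac{1}{2} + \frac{P^{\frac{5}{2}}}{2}\right) = 1 - \frac{P^{\frac{5}{2}}}{2}$)
$l{\left(t,J \right)} = \left(2 - \frac{t^{\frac{5}{2}}}{2}\right)^{2}$ ($l{\left(t,J \right)} = \left(\left(1 - \frac{t^{\frac{5}{2}}}{2}\right) + 1\right)^{2} = \left(2 - \frac{t^{\frac{5}{2}}}{2}\right)^{2}$)
$-1362 + l{\left(\frac{38}{40},18 \right)} 1291 = -1362 + \frac{\left(-4 + \left(\frac{38}{40}\right)^{\frac{5}{2}}\right)^{2}}{4} \cdot 1291 = -1362 + \frac{\left(-4 + \left(38 \cdot \frac{1}{40}\right)^{\frac{5}{2}}\right)^{2}}{4} \cdot 1291 = -1362 + \frac{\left(-4 + \left(\frac{19}{20}\right)^{\frac{5}{2}}\right)^{2}}{4} \cdot 1291 = -1362 + \frac{\left(-4 + \frac{361 \sqrt{95}}{4000}\right)^{2}}{4} \cdot 1291 = -1362 + \frac{1291 \left(-4 + \frac{361 \sqrt{95}}{4000}\right)^{2}}{4}$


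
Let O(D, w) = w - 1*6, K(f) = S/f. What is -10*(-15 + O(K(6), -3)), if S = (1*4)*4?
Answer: 240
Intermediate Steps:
S = 16 (S = 4*4 = 16)
K(f) = 16/f
O(D, w) = -6 + w (O(D, w) = w - 6 = -6 + w)
-10*(-15 + O(K(6), -3)) = -10*(-15 + (-6 - 3)) = -10*(-15 - 9) = -10*(-24) = 240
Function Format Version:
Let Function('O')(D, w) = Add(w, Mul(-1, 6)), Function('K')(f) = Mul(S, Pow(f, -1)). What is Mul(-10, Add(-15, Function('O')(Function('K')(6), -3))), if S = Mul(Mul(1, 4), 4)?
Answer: 240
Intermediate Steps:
S = 16 (S = Mul(4, 4) = 16)
Function('K')(f) = Mul(16, Pow(f, -1))
Function('O')(D, w) = Add(-6, w) (Function('O')(D, w) = Add(w, -6) = Add(-6, w))
Mul(-10, Add(-15, Function('O')(Function('K')(6), -3))) = Mul(-10, Add(-15, Add(-6, -3))) = Mul(-10, Add(-15, -9)) = Mul(-10, -24) = 240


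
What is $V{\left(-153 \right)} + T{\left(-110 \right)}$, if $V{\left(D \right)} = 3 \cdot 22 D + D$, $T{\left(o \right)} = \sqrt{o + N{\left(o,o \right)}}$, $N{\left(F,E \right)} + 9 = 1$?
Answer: $-10251 + i \sqrt{118} \approx -10251.0 + 10.863 i$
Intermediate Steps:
$N{\left(F,E \right)} = -8$ ($N{\left(F,E \right)} = -9 + 1 = -8$)
$T{\left(o \right)} = \sqrt{-8 + o}$ ($T{\left(o \right)} = \sqrt{o - 8} = \sqrt{-8 + o}$)
$V{\left(D \right)} = 67 D$ ($V{\left(D \right)} = 66 D + D = 67 D$)
$V{\left(-153 \right)} + T{\left(-110 \right)} = 67 \left(-153\right) + \sqrt{-8 - 110} = -10251 + \sqrt{-118} = -10251 + i \sqrt{118}$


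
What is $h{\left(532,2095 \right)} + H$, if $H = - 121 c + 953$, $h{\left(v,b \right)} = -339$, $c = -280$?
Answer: $34494$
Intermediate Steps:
$H = 34833$ ($H = \left(-121\right) \left(-280\right) + 953 = 33880 + 953 = 34833$)
$h{\left(532,2095 \right)} + H = -339 + 34833 = 34494$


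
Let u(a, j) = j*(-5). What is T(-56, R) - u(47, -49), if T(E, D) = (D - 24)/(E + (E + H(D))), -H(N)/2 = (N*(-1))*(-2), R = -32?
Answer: -497/2 ≈ -248.50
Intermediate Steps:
H(N) = -4*N (H(N) = -2*N*(-1)*(-2) = -2*(-N)*(-2) = -4*N)
u(a, j) = -5*j
T(E, D) = (-24 + D)/(-4*D + 2*E) (T(E, D) = (D - 24)/(E + (E - 4*D)) = (-24 + D)/(-4*D + 2*E))
T(-56, R) - u(47, -49) = (24 - 1*(-32))/(2*(-1*(-56) + 2*(-32))) - (-5)*(-49) = (24 + 32)/(2*(56 - 64)) - 1*245 = (½)*56/(-8) - 245 = (½)*(-⅛)*56 - 245 = -7/2 - 245 = -497/2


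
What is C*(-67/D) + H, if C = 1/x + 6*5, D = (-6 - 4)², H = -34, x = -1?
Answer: -5343/100 ≈ -53.430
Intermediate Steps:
D = 100 (D = (-10)² = 100)
C = 29 (C = 1/(-1) + 6*5 = -1 + 30 = 29)
C*(-67/D) + H = 29*(-67/100) - 34 = -1943/100 - 34 = -5343/100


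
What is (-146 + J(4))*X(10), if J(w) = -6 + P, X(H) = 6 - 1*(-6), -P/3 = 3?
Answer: -1932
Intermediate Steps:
P = -9 (P = -3*3 = -9)
X(H) = 12 (X(H) = 6 + 6 = 12)
J(w) = -15 (J(w) = -6 - 9 = -15)
(-146 + J(4))*X(10) = (-146 - 15)*12 = -161*12 = -1932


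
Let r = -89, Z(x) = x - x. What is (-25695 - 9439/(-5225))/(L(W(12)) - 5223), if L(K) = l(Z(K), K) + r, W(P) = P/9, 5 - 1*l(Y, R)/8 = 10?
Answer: 16780867/3495525 ≈ 4.8007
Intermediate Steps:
Z(x) = 0
l(Y, R) = -40 (l(Y, R) = 40 - 8*10 = 40 - 80 = -40)
W(P) = P/9 (W(P) = P*(⅑) = P/9)
L(K) = -129 (L(K) = -40 - 89 = -129)
(-25695 - 9439/(-5225))/(L(W(12)) - 5223) = (-25695 - 9439/(-5225))/(-129 - 5223) = (-25695 - 9439*(-1/5225))/(-5352) = (-25695 + 9439/5225)*(-1/5352) = -134246936/5225*(-1/5352) = 16780867/3495525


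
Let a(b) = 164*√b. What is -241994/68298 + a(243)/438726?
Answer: -120997/34149 + 246*√3/73121 ≈ -3.5374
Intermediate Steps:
-241994/68298 + a(243)/438726 = -241994/68298 + (164*√243)/438726 = -241994*1/68298 + (164*(9*√3))*(1/438726) = -120997/34149 + (1476*√3)*(1/438726) = -120997/34149 + 246*√3/73121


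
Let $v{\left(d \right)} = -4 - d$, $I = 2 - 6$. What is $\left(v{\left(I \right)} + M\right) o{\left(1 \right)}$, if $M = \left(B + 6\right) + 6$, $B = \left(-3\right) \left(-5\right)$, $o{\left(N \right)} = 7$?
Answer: $189$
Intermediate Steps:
$I = -4$ ($I = 2 - 6 = -4$)
$B = 15$
$M = 27$ ($M = \left(15 + 6\right) + 6 = 21 + 6 = 27$)
$\left(v{\left(I \right)} + M\right) o{\left(1 \right)} = \left(\left(-4 - -4\right) + 27\right) 7 = \left(\left(-4 + 4\right) + 27\right) 7 = \left(0 + 27\right) 7 = 27 \cdot 7 = 189$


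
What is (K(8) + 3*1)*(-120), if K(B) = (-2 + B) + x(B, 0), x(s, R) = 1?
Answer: -1200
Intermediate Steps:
K(B) = -1 + B (K(B) = (-2 + B) + 1 = -1 + B)
(K(8) + 3*1)*(-120) = ((-1 + 8) + 3*1)*(-120) = (7 + 3)*(-120) = 10*(-120) = -1200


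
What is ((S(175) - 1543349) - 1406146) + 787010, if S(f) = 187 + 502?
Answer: -2161796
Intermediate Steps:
S(f) = 689
((S(175) - 1543349) - 1406146) + 787010 = ((689 - 1543349) - 1406146) + 787010 = (-1542660 - 1406146) + 787010 = -2948806 + 787010 = -2161796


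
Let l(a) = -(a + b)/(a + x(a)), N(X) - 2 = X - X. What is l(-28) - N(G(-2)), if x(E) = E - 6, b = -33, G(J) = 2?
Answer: -185/62 ≈ -2.9839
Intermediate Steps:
N(X) = 2 (N(X) = 2 + (X - X) = 2 + 0 = 2)
x(E) = -6 + E
l(a) = -(-33 + a)/(-6 + 2*a) (l(a) = -(a - 33)/(a + (-6 + a)) = -(-33 + a)/(-6 + 2*a))
l(-28) - N(G(-2)) = (33 - 1*(-28))/(2*(-3 - 28)) - 1*2 = (1/2)*(33 + 28)/(-31) - 2 = (1/2)*(-1/31)*61 - 2 = -61/62 - 2 = -185/62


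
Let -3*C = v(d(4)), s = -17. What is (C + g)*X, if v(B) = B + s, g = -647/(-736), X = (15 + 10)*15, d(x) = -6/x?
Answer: 1944625/736 ≈ 2642.2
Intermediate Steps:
X = 375 (X = 25*15 = 375)
g = 647/736 (g = -647*(-1/736) = 647/736 ≈ 0.87908)
v(B) = -17 + B (v(B) = B - 17 = -17 + B)
C = 37/6 (C = -(-17 - 6/4)/3 = -(-17 - 6*¼)/3 = -(-17 - 3/2)/3 = -⅓*(-37/2) = 37/6 ≈ 6.1667)
(C + g)*X = (37/6 + 647/736)*375 = (15557/2208)*375 = 1944625/736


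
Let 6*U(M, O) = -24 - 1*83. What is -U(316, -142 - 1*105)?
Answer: 107/6 ≈ 17.833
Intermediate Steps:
U(M, O) = -107/6 (U(M, O) = (-24 - 1*83)/6 = (-24 - 83)/6 = (⅙)*(-107) = -107/6)
-U(316, -142 - 1*105) = -1*(-107/6) = 107/6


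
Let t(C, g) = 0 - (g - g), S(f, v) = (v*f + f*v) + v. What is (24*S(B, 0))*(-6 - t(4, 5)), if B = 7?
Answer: 0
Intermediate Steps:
S(f, v) = v + 2*f*v (S(f, v) = (f*v + f*v) + v = 2*f*v + v = v + 2*f*v)
t(C, g) = 0 (t(C, g) = 0 - 1*0 = 0 + 0 = 0)
(24*S(B, 0))*(-6 - t(4, 5)) = (24*(0*(1 + 2*7)))*(-6 - 1*0) = (24*(0*(1 + 14)))*(-6 + 0) = (24*(0*15))*(-6) = (24*0)*(-6) = 0*(-6) = 0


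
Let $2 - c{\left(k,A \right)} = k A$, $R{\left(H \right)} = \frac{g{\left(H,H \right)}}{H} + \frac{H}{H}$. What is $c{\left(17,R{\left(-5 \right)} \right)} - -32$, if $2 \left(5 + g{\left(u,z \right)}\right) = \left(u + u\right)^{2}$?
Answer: $170$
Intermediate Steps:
$g{\left(u,z \right)} = -5 + 2 u^{2}$ ($g{\left(u,z \right)} = -5 + \frac{\left(u + u\right)^{2}}{2} = -5 + \frac{\left(2 u\right)^{2}}{2} = -5 + \frac{4 u^{2}}{2} = -5 + 2 u^{2}$)
$R{\left(H \right)} = 1 + \frac{-5 + 2 H^{2}}{H}$ ($R{\left(H \right)} = \frac{-5 + 2 H^{2}}{H} + \frac{H}{H} = \frac{-5 + 2 H^{2}}{H} + 1 = 1 + \frac{-5 + 2 H^{2}}{H}$)
$c{\left(k,A \right)} = 2 - A k$ ($c{\left(k,A \right)} = 2 - k A = 2 - A k$)
$c{\left(17,R{\left(-5 \right)} \right)} - -32 = \left(2 - \left(1 - \frac{5}{-5} + 2 \left(-5\right)\right) 17\right) - -32 = \left(2 - \left(1 - -1 - 10\right) 17\right) + 32 = \left(2 - \left(1 + 1 - 10\right) 17\right) + 32 = \left(2 - \left(-8\right) 17\right) + 32 = \left(2 + 136\right) + 32 = 138 + 32 = 170$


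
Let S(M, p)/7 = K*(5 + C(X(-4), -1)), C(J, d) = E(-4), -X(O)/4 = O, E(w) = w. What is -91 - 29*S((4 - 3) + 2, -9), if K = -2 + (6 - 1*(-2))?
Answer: -1309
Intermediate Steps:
X(O) = -4*O
C(J, d) = -4
K = 6 (K = -2 + (6 + 2) = -2 + 8 = 6)
S(M, p) = 42 (S(M, p) = 7*(6*(5 - 4)) = 7*(6*1) = 7*6 = 42)
-91 - 29*S((4 - 3) + 2, -9) = -91 - 29*42 = -91 - 1218 = -1309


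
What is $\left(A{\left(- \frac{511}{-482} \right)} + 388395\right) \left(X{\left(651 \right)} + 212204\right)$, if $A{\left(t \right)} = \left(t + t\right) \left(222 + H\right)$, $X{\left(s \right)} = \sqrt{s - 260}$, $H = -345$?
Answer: $\frac{19849634733768}{241} + \frac{93540342 \sqrt{391}}{241} \approx 8.2371 \cdot 10^{10}$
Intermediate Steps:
$X{\left(s \right)} = \sqrt{-260 + s}$
$A{\left(t \right)} = - 246 t$ ($A{\left(t \right)} = \left(t + t\right) \left(222 - 345\right) = 2 t \left(-123\right) = - 246 t$)
$\left(A{\left(- \frac{511}{-482} \right)} + 388395\right) \left(X{\left(651 \right)} + 212204\right) = \left(- 246 \left(- \frac{511}{-482}\right) + 388395\right) \left(\sqrt{-260 + 651} + 212204\right) = \left(- 246 \left(\left(-511\right) \left(- \frac{1}{482}\right)\right) + 388395\right) \left(\sqrt{391} + 212204\right) = \left(\left(-246\right) \frac{511}{482} + 388395\right) \left(212204 + \sqrt{391}\right) = \left(- \frac{62853}{241} + 388395\right) \left(212204 + \sqrt{391}\right) = \frac{93540342 \left(212204 + \sqrt{391}\right)}{241} = \frac{19849634733768}{241} + \frac{93540342 \sqrt{391}}{241}$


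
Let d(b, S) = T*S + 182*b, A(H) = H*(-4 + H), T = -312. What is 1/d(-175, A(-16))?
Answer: -1/131690 ≈ -7.5936e-6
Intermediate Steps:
d(b, S) = -312*S + 182*b
1/d(-175, A(-16)) = 1/(-(-4992)*(-4 - 16) + 182*(-175)) = 1/(-(-4992)*(-20) - 31850) = 1/(-312*320 - 31850) = 1/(-99840 - 31850) = 1/(-131690) = -1/131690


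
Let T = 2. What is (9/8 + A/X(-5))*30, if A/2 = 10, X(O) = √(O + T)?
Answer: 135/4 - 200*I*√3 ≈ 33.75 - 346.41*I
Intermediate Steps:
X(O) = √(2 + O) (X(O) = √(O + 2) = √(2 + O))
A = 20 (A = 2*10 = 20)
(9/8 + A/X(-5))*30 = (9/8 + 20/(√(2 - 5)))*30 = (9*(⅛) + 20/(√(-3)))*30 = (9/8 + 20/((I*√3)))*30 = (9/8 + 20*(-I*√3/3))*30 = (9/8 - 20*I*√3/3)*30 = 135/4 - 200*I*√3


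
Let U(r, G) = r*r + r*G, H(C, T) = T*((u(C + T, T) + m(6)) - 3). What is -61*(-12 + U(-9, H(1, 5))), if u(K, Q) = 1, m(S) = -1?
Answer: -12444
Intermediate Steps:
H(C, T) = -3*T (H(C, T) = T*((1 - 1) - 3) = T*(0 - 3) = T*(-3) = -3*T)
U(r, G) = r**2 + G*r
-61*(-12 + U(-9, H(1, 5))) = -61*(-12 - 9*(-3*5 - 9)) = -61*(-12 - 9*(-15 - 9)) = -61*(-12 - 9*(-24)) = -61*(-12 + 216) = -61*204 = -12444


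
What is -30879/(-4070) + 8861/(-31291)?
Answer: 930170519/127354370 ≈ 7.3038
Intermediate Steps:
-30879/(-4070) + 8861/(-31291) = -30879*(-1/4070) + 8861*(-1/31291) = 30879/4070 - 8861/31291 = 930170519/127354370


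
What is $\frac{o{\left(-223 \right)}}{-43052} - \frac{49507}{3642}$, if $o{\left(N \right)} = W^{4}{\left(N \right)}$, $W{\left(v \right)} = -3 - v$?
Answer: $- \frac{2133433723841}{39198846} \approx -54426.0$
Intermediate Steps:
$o{\left(N \right)} = \left(-3 - N\right)^{4}$
$\frac{o{\left(-223 \right)}}{-43052} - \frac{49507}{3642} = \frac{\left(3 - 223\right)^{4}}{-43052} - \frac{49507}{3642} = \left(-220\right)^{4} \left(- \frac{1}{43052}\right) - \frac{49507}{3642} = 2342560000 \left(- \frac{1}{43052}\right) - \frac{49507}{3642} = - \frac{585640000}{10763} - \frac{49507}{3642} = - \frac{2133433723841}{39198846}$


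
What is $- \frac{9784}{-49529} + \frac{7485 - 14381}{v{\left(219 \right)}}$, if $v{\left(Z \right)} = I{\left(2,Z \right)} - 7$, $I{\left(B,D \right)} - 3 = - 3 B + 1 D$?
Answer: $- \frac{339507128}{10351561} \approx -32.798$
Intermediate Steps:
$I{\left(B,D \right)} = 3 + D - 3 B$ ($I{\left(B,D \right)} = 3 - \left(- D + 3 B\right) = 3 + D - 3 B$)
$v{\left(Z \right)} = -10 + Z$ ($v{\left(Z \right)} = \left(3 + Z - 6\right) - 7 = \left(-3 + Z\right) - 7 = -10 + Z$)
$- \frac{9784}{-49529} + \frac{7485 - 14381}{v{\left(219 \right)}} = - \frac{9784}{-49529} + \frac{7485 - 14381}{-10 + 219} = \left(-9784\right) \left(- \frac{1}{49529}\right) + \frac{7485 - 14381}{209} = \frac{9784}{49529} - \frac{6896}{209} = - \frac{339507128}{10351561}$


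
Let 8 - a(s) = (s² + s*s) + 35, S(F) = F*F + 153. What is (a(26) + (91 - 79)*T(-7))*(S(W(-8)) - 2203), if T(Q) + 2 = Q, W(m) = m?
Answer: 2953182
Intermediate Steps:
T(Q) = -2 + Q
S(F) = 153 + F² (S(F) = F² + 153 = 153 + F²)
a(s) = -27 - 2*s² (a(s) = 8 - ((s² + s*s) + 35) = 8 - ((s² + s²) + 35) = 8 - (2*s² + 35) = 8 - (35 + 2*s²) = 8 + (-35 - 2*s²) = -27 - 2*s²)
(a(26) + (91 - 79)*T(-7))*(S(W(-8)) - 2203) = ((-27 - 2*26²) + (91 - 79)*(-2 - 7))*((153 + (-8)²) - 2203) = ((-27 - 2*676) + 12*(-9))*((153 + 64) - 2203) = ((-27 - 1352) - 108)*(217 - 2203) = (-1379 - 108)*(-1986) = -1487*(-1986) = 2953182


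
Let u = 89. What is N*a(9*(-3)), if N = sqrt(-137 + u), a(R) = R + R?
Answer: -216*I*sqrt(3) ≈ -374.12*I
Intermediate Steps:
a(R) = 2*R
N = 4*I*sqrt(3) (N = sqrt(-137 + 89) = sqrt(-48) = 4*I*sqrt(3) ≈ 6.9282*I)
N*a(9*(-3)) = (4*I*sqrt(3))*(2*(9*(-3))) = (4*I*sqrt(3))*(2*(-27)) = (4*I*sqrt(3))*(-54) = -216*I*sqrt(3)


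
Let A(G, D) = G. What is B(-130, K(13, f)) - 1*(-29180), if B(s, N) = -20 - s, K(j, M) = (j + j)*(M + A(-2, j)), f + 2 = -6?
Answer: 29290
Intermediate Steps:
f = -8 (f = -2 - 6 = -8)
K(j, M) = 2*j*(-2 + M) (K(j, M) = (j + j)*(M - 2) = (2*j)*(-2 + M) = 2*j*(-2 + M))
B(-130, K(13, f)) - 1*(-29180) = (-20 - 1*(-130)) - 1*(-29180) = (-20 + 130) + 29180 = 110 + 29180 = 29290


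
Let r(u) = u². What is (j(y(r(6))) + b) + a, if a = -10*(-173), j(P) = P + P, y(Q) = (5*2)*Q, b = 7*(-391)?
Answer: -287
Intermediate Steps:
b = -2737
y(Q) = 10*Q
j(P) = 2*P
a = 1730
(j(y(r(6))) + b) + a = (2*(10*6²) - 2737) + 1730 = (2*(10*36) - 2737) + 1730 = (2*360 - 2737) + 1730 = (720 - 2737) + 1730 = -2017 + 1730 = -287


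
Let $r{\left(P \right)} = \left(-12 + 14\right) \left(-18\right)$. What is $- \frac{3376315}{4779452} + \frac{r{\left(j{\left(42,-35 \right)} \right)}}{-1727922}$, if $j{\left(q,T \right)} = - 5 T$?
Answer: $- \frac{972306151193}{1376420043124} \approx -0.7064$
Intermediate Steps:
$r{\left(P \right)} = -36$ ($r{\left(P \right)} = 2 \left(-18\right) = -36$)
$- \frac{3376315}{4779452} + \frac{r{\left(j{\left(42,-35 \right)} \right)}}{-1727922} = - \frac{3376315}{4779452} - \frac{36}{-1727922} = \left(-3376315\right) \frac{1}{4779452} - - \frac{6}{287987} = - \frac{3376315}{4779452} + \frac{6}{287987} = - \frac{972306151193}{1376420043124}$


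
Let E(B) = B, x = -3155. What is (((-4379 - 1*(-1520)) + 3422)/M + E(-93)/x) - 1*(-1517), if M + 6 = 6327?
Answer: 30255523453/19942755 ≈ 1517.1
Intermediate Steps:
M = 6321 (M = -6 + 6327 = 6321)
(((-4379 - 1*(-1520)) + 3422)/M + E(-93)/x) - 1*(-1517) = (((-4379 - 1*(-1520)) + 3422)/6321 - 93/(-3155)) - 1*(-1517) = (((-4379 + 1520) + 3422)*(1/6321) - 93*(-1/3155)) + 1517 = ((-2859 + 3422)*(1/6321) + 93/3155) + 1517 = (563*(1/6321) + 93/3155) + 1517 = (563/6321 + 93/3155) + 1517 = 2364118/19942755 + 1517 = 30255523453/19942755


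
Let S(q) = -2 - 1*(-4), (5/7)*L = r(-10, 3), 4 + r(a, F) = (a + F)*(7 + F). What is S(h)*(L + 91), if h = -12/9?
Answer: -126/5 ≈ -25.200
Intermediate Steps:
h = -4/3 (h = -12*⅑ = -4/3 ≈ -1.3333)
r(a, F) = -4 + (7 + F)*(F + a) (r(a, F) = -4 + (a + F)*(7 + F) = -4 + (F + a)*(7 + F) = -4 + (7 + F)*(F + a))
L = -518/5 (L = 7*(-4 + 3² + 7*3 + 7*(-10) + 3*(-10))/5 = 7*(-4 + 9 + 21 - 70 - 30)/5 = (7/5)*(-74) = -518/5 ≈ -103.60)
S(q) = 2 (S(q) = -2 + 4 = 2)
S(h)*(L + 91) = 2*(-518/5 + 91) = 2*(-63/5) = -126/5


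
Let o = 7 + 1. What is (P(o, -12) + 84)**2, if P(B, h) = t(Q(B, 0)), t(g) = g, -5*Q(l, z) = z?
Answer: 7056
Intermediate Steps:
Q(l, z) = -z/5
o = 8
P(B, h) = 0 (P(B, h) = -1/5*0 = 0)
(P(o, -12) + 84)**2 = (0 + 84)**2 = 84**2 = 7056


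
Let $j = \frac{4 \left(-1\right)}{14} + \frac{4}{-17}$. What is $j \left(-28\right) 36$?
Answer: $\frac{8928}{17} \approx 525.18$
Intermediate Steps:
$j = - \frac{62}{119}$ ($j = \left(-4\right) \frac{1}{14} + 4 \left(- \frac{1}{17}\right) = - \frac{2}{7} - \frac{4}{17} = - \frac{62}{119} \approx -0.52101$)
$j \left(-28\right) 36 = \left(- \frac{62}{119}\right) \left(-28\right) 36 = \frac{248}{17} \cdot 36 = \frac{8928}{17}$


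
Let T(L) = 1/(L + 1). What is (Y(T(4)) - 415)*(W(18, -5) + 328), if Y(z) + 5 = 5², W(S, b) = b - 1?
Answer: -127190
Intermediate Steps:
W(S, b) = -1 + b
T(L) = 1/(1 + L)
Y(z) = 20 (Y(z) = -5 + 5² = -5 + 25 = 20)
(Y(T(4)) - 415)*(W(18, -5) + 328) = (20 - 415)*((-1 - 5) + 328) = -395*(-6 + 328) = -395*322 = -127190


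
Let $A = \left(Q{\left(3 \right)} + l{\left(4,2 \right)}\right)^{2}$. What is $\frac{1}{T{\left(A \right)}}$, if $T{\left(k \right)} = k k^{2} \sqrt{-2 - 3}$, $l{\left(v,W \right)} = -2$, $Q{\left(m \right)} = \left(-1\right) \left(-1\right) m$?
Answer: $- \frac{i \sqrt{5}}{5} \approx - 0.44721 i$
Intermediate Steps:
$Q{\left(m \right)} = m$ ($Q{\left(m \right)} = 1 m = m$)
$A = 1$ ($A = \left(3 - 2\right)^{2} = 1^{2} = 1$)
$T{\left(k \right)} = i \sqrt{5} k^{3}$ ($T{\left(k \right)} = k^{3} \sqrt{-5} = k^{3} i \sqrt{5} = i \sqrt{5} k^{3}$)
$\frac{1}{T{\left(A \right)}} = \frac{1}{i \sqrt{5} \cdot 1^{3}} = \frac{1}{i \sqrt{5} \cdot 1} = \frac{1}{i \sqrt{5}} = - \frac{i \sqrt{5}}{5}$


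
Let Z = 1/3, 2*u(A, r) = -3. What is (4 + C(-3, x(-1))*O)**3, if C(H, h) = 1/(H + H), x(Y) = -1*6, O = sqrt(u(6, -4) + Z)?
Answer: (144 - I*sqrt(42))**3/46656 ≈ 63.611 - 8.6351*I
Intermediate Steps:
u(A, r) = -3/2 (u(A, r) = (1/2)*(-3) = -3/2)
Z = 1/3 ≈ 0.33333
O = I*sqrt(42)/6 (O = sqrt(-3/2 + 1/3) = sqrt(-7/6) = I*sqrt(42)/6 ≈ 1.0801*I)
x(Y) = -6
C(H, h) = 1/(2*H)
(4 + C(-3, x(-1))*O)**3 = (4 + ((1/2)/(-3))*(I*sqrt(42)/6))**3 = (4 + ((1/2)*(-1/3))*(I*sqrt(42)/6))**3 = (4 - I*sqrt(42)/36)**3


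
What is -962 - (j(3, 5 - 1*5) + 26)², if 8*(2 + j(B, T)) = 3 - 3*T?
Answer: -99593/64 ≈ -1556.1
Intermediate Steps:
j(B, T) = -13/8 - 3*T/8 (j(B, T) = -2 + (3 - 3*T)/8 = -2 + (3/8 - 3*T/8) = -13/8 - 3*T/8)
-962 - (j(3, 5 - 1*5) + 26)² = -962 - ((-13/8 - 3*(5 - 1*5)/8) + 26)² = -962 - ((-13/8 - 3*(5 - 5)/8) + 26)² = -962 - ((-13/8 - 3/8*0) + 26)² = -962 - ((-13/8 + 0) + 26)² = -962 - (-13/8 + 26)² = -962 - (195/8)² = -962 - 1*38025/64 = -962 - 38025/64 = -99593/64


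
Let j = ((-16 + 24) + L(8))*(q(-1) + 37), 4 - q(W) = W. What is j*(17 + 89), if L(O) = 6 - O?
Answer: 26712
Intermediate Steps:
q(W) = 4 - W
j = 252 (j = ((-16 + 24) + (6 - 1*8))*((4 - 1*(-1)) + 37) = (8 + (6 - 8))*((4 + 1) + 37) = (8 - 2)*(5 + 37) = 6*42 = 252)
j*(17 + 89) = 252*(17 + 89) = 252*106 = 26712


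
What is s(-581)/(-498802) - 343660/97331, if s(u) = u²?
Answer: -204273445011/48548897462 ≈ -4.2076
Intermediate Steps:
s(-581)/(-498802) - 343660/97331 = (-581)²/(-498802) - 343660/97331 = 337561*(-1/498802) - 343660*1/97331 = -337561/498802 - 343660/97331 = -204273445011/48548897462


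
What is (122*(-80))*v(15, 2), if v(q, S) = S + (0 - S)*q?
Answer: 273280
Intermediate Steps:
v(q, S) = S - S*q (v(q, S) = S + (-S)*q = S - S*q)
(122*(-80))*v(15, 2) = (122*(-80))*(2*(1 - 1*15)) = -19520*(1 - 15) = -19520*(-14) = -9760*(-28) = 273280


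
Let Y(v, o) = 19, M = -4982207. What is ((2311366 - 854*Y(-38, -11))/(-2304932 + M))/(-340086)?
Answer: 1147570/1239126976977 ≈ 9.2611e-7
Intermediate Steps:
((2311366 - 854*Y(-38, -11))/(-2304932 + M))/(-340086) = ((2311366 - 854*19)/(-2304932 - 4982207))/(-340086) = ((2311366 - 16226)/(-7287139))*(-1/340086) = (2295140*(-1/7287139))*(-1/340086) = -2295140/7287139*(-1/340086) = 1147570/1239126976977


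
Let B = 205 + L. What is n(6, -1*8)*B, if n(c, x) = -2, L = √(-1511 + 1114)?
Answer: -410 - 2*I*√397 ≈ -410.0 - 39.85*I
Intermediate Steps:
L = I*√397 (L = √(-397) = I*√397 ≈ 19.925*I)
B = 205 + I*√397 ≈ 205.0 + 19.925*I
n(6, -1*8)*B = -2*(205 + I*√397) = -410 - 2*I*√397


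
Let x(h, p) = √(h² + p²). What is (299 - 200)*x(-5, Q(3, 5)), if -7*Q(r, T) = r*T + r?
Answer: 99*√1549/7 ≈ 556.63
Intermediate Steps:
Q(r, T) = -r/7 - T*r/7 (Q(r, T) = -(r*T + r)/7 = -(T*r + r)/7 = -(r + T*r)/7 = -r/7 - T*r/7)
(299 - 200)*x(-5, Q(3, 5)) = (299 - 200)*√((-5)² + (-⅐*3*(1 + 5))²) = 99*√(25 + (-⅐*3*6)²) = 99*√(25 + (-18/7)²) = 99*√(25 + 324/49) = 99*√(1549/49) = 99*(√1549/7) = 99*√1549/7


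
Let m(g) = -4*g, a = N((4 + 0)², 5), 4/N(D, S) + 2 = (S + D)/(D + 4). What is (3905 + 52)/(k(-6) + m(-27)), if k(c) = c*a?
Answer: 25061/844 ≈ 29.693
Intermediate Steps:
N(D, S) = 4/(-2 + (D + S)/(4 + D)) (N(D, S) = 4/(-2 + (S + D)/(D + 4)) = 4/(-2 + (D + S)/(4 + D)))
a = -80/19 (a = 4*(-4 - (4 + 0)²)/(8 + (4 + 0)² - 1*5) = 4*(-4 - 1*4²)/(8 + 4² - 5) = 4*(-4 - 1*16)/(8 + 16 - 5) = 4*(-4 - 16)/19 = 4*(1/19)*(-20) = -80/19 ≈ -4.2105)
k(c) = -80*c/19 (k(c) = c*(-80/19) = -80*c/19)
(3905 + 52)/(k(-6) + m(-27)) = (3905 + 52)/(-80/19*(-6) - 4*(-27)) = 3957/(480/19 + 108) = 3957/(2532/19) = 3957*(19/2532) = 25061/844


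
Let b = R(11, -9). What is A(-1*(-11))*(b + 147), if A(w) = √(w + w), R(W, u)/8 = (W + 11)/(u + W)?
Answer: 235*√22 ≈ 1102.2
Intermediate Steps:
R(W, u) = 8*(11 + W)/(W + u) (R(W, u) = 8*((W + 11)/(u + W)) = 8*((11 + W)/(W + u)) = 8*(11 + W)/(W + u))
A(w) = √2*√w (A(w) = √(2*w) = √2*√w)
b = 88 (b = 8*(11 + 11)/(11 - 9) = 8*22/2 = 8*(½)*22 = 88)
A(-1*(-11))*(b + 147) = (√2*√(-1*(-11)))*(88 + 147) = (√2*√11)*235 = √22*235 = 235*√22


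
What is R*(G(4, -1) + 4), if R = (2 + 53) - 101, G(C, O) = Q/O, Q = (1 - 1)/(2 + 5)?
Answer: -184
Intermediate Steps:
Q = 0 (Q = 0/7 = 0*(1/7) = 0)
G(C, O) = 0 (G(C, O) = 0/O = 0)
R = -46 (R = 55 - 101 = -46)
R*(G(4, -1) + 4) = -46*(0 + 4) = -46*4 = -184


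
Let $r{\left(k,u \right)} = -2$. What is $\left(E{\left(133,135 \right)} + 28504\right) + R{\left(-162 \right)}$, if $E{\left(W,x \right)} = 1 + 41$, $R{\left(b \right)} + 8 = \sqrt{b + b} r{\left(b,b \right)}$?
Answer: $28538 - 36 i \approx 28538.0 - 36.0 i$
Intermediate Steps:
$R{\left(b \right)} = -8 - 2 \sqrt{2} \sqrt{b}$ ($R{\left(b \right)} = -8 + \sqrt{b + b} \left(-2\right) = -8 + \sqrt{2 b} \left(-2\right) = -8 + \sqrt{2} \sqrt{b} \left(-2\right) = -8 - 2 \sqrt{2} \sqrt{b}$)
$E{\left(W,x \right)} = 42$
$\left(E{\left(133,135 \right)} + 28504\right) + R{\left(-162 \right)} = \left(42 + 28504\right) - \left(8 + 2 \sqrt{2} \sqrt{-162}\right) = 28546 - \left(8 + 2 \sqrt{2} \cdot 9 i \sqrt{2}\right) = 28546 - \left(8 + 36 i\right) = 28538 - 36 i$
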